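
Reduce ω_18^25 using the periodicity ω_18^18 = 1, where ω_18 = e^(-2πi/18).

Since ω_18^18 = 1, powers reduce modulo 18.
25 mod 18 = 7
So ω_18^25 = ω_18^7 = e^(-2πi·7/18)

ω_18^25 = ω_18^7 = -0.7660-0.6428i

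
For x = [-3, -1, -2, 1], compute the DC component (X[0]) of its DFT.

X[0] = Σ(n=0 to 3) x[n] · ω_4^0 = Σ x[n]
= (-3) + (-1) + (-2) + (1)

X[0] = -5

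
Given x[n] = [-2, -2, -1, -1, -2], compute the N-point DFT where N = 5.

X[k] = Σ(n=0 to 4) x[n] · ω_5^(nk)
where ω_5 = e^(-2πi/5)

Computing each X[k]:
X[0] = -8
X[1] = -1.6180
X[2] = 0.6180
X[3] = 0.6180
X[4] = -1.6180

X = [-8, -1.6180, 0.6180, 0.6180, -1.6180]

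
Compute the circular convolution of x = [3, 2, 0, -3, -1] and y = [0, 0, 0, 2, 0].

(x ⊛ y)[n] = Σ(m=0 to 4) x[m] · y[(n-m) mod 5]

Computing each output sample:
(x ⊛ y)[0] = 0
(x ⊛ y)[1] = -6
(x ⊛ y)[2] = -2
(x ⊛ y)[3] = 6
(x ⊛ y)[4] = 4

x ⊛ y = [0, -6, -2, 6, 4]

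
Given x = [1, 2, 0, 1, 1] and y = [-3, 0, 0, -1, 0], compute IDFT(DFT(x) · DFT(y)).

(x ⊛ y)[n] = Σ(m=0 to 4) x[m] · y[(n-m) mod 5]

Computing each output sample:
(x ⊛ y)[0] = -3
(x ⊛ y)[1] = -7
(x ⊛ y)[2] = -1
(x ⊛ y)[3] = -4
(x ⊛ y)[4] = -5

x ⊛ y = [-3, -7, -1, -4, -5]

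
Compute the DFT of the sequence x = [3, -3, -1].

X[k] = Σ(n=0 to 2) x[n] · ω_3^(nk)
where ω_3 = e^(-2πi/3)

Computing each X[k]:
X[0] = -1
X[1] = 5.0000+1.7321i
X[2] = 5.0000-1.7321i

X = [-1, 5.0000+1.7321i, 5.0000-1.7321i]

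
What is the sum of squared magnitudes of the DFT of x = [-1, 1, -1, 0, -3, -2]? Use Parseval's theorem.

Parseval: Σ|x[n]|² = (1/N)Σ|X[k]|², so Σ|X[k]|² = N·Σ|x[n]|² = 6·16.0000

Σ|X[k]|² = N·Σ|x[n]|² = 6·16.0000 = 96.0000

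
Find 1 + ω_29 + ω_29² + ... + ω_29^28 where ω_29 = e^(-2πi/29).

Sum of all nth roots of unity equals 0 for n > 1 (geometric series with r ≠ 1).

0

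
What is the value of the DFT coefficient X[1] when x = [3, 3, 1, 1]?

X[1] = Σ(n=0 to 3) x[n] · ω_4^(1n) where ω_4 = e^(-2πi/4)
= (3)·ω_4^0 + (3)·ω_4^1 + (1)·ω_4^2 + (1)·ω_4^3

X[1] = 2-2i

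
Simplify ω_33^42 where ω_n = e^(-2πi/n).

Since ω_33^33 = 1, powers reduce modulo 33.
42 mod 33 = 9
So ω_33^42 = ω_33^9 = e^(-2πi·9/33)

ω_33^42 = ω_33^9 = -0.1423-0.9898i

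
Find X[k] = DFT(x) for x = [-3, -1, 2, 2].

X[k] = Σ(n=0 to 3) x[n] · ω_4^(nk)
where ω_4 = e^(-2πi/4)

Computing each X[k]:
X[0] = 0
X[1] = -5+3i
X[2] = -2
X[3] = -5-3i

X = [0, -5+3i, -2, -5-3i]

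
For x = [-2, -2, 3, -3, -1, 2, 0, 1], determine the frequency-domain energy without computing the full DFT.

Parseval: Σ|x[n]|² = (1/N)Σ|X[k]|², so Σ|X[k]|² = N·Σ|x[n]|² = 8·32.0000

Σ|X[k]|² = N·Σ|x[n]|² = 8·32.0000 = 256.0000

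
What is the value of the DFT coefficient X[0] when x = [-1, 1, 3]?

X[0] = Σ(n=0 to 2) x[n] · ω_3^0 = Σ x[n]
= (-1) + (1) + (3)

X[0] = 3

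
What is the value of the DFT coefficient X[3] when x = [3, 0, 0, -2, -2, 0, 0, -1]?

X[3] = Σ(n=0 to 7) x[n] · ω_8^(3n) where ω_8 = e^(-2πi/8)
= (3)·ω_8^0 + (0)·ω_8^3 + (0)·ω_8^6 + (-2)·ω_8^9 + (-2)·ω_8^12 + (0)·ω_8^15 + (0)·ω_8^18 + (-1)·ω_8^21

X[3] = 4.2929+0.7071i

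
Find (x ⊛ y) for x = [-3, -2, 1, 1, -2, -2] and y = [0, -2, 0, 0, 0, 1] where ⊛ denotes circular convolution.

(x ⊛ y)[n] = Σ(m=0 to 5) x[m] · y[(n-m) mod 6]

Computing each output sample:
(x ⊛ y)[0] = 2
(x ⊛ y)[1] = 7
(x ⊛ y)[2] = 5
(x ⊛ y)[3] = -4
(x ⊛ y)[4] = -4
(x ⊛ y)[5] = 1

x ⊛ y = [2, 7, 5, -4, -4, 1]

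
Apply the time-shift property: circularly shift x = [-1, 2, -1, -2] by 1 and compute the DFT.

Time shift by 1: X_shifted[k] = ω_4^(1k) · X[k]
Shifted x = [-2, -1, 2, -1]

DFT(x[n-1]) = [-2, -4, 2, -4]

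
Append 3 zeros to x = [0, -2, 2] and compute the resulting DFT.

Original 3-point DFT: [0, 3.4641i, -3.4641i]
Zero-padded 6-point DFT provides frequency interpolation.

DFT_6([x, 0, ...]) = [0, -2, 3.4641i, 4, -3.4641i, -2]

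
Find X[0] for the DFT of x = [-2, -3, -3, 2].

X[0] = Σ(n=0 to 3) x[n] · ω_4^0 = Σ x[n]
= (-2) + (-3) + (-3) + (2)

X[0] = -6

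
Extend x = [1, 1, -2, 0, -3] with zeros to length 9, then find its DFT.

Original 5-point DFT: [-3, 2.0000-2.6287i, 2.0000-4.2533i, 2.0000+4.2533i, 2.0000+2.6287i]
Zero-padded 9-point DFT provides frequency interpolation.

DFT_9([x, 0, ...]) = [-3, 4.2378+2.3529i, 0.7549-2.2291i, 3, -1.9927-4.5820i, -1.9927+4.5820i, 3, 0.7549+2.2291i, 4.2378-2.3529i]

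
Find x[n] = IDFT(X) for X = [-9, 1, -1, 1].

x[n] = (1/4) Σ(k=0 to 3) X[k] · e^(2πikn/4)

Computing each x[n]:
x[0] = -2
x[1] = -2
x[2] = -3
x[3] = -2

x = [-2, -2, -3, -2]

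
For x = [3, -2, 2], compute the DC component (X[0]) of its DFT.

X[0] = Σ(n=0 to 2) x[n] · ω_3^0 = Σ x[n]
= (3) + (-2) + (2)

X[0] = 3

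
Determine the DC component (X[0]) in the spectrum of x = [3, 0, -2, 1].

X[0] = Σ(n=0 to 3) x[n] · ω_4^0 = Σ x[n]
= (3) + (0) + (-2) + (1)

X[0] = 2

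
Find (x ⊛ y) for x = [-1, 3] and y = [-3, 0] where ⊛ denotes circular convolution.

(x ⊛ y)[n] = Σ(m=0 to 1) x[m] · y[(n-m) mod 2]

Computing each output sample:
(x ⊛ y)[0] = 3
(x ⊛ y)[1] = -9

x ⊛ y = [3, -9]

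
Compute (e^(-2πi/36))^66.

Since ω_36^36 = 1, powers reduce modulo 36.
66 mod 36 = 30
So ω_36^66 = ω_36^30 = e^(-2πi·30/36)

ω_36^66 = ω_36^30 = 0.5000+0.8660i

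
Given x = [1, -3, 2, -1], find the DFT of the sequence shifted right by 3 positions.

Time shift by 3: X_shifted[k] = ω_4^(3k) · X[k]
Shifted x = [-3, 2, -1, 1]

DFT(x[n-3]) = [-1, -2-1i, -7, -2+1i]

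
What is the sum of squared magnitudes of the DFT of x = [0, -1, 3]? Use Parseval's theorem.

Parseval: Σ|x[n]|² = (1/N)Σ|X[k]|², so Σ|X[k]|² = N·Σ|x[n]|² = 3·10.0000

Σ|X[k]|² = N·Σ|x[n]|² = 3·10.0000 = 30.0000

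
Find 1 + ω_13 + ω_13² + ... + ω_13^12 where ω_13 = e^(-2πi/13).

Sum of all nth roots of unity equals 0 for n > 1 (geometric series with r ≠ 1).

0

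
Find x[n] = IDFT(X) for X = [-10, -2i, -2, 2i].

x[n] = (1/4) Σ(k=0 to 3) X[k] · e^(2πikn/4)

Computing each x[n]:
x[0] = -3
x[1] = -1
x[2] = -3
x[3] = -3

x = [-3, -1, -3, -3]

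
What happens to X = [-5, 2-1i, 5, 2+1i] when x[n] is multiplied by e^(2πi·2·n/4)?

Modulation property: DFT(ω_4^(-2n)·x[n]) = X[(k-2) mod 4], so circularly shift X by 2 positions.

X[k-2] = [5, 2+1i, -5, 2-1i]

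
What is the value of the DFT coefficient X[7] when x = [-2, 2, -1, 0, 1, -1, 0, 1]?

X[7] = Σ(n=0 to 7) x[n] · ω_8^(7n) where ω_8 = e^(-2πi/8)
= (-2)·ω_8^0 + (2)·ω_8^7 + (-1)·ω_8^14 + (0)·ω_8^21 + (1)·ω_8^28 + (-1)·ω_8^35 + (0)·ω_8^42 + (1)·ω_8^49

X[7] = -0.1716+0.4142i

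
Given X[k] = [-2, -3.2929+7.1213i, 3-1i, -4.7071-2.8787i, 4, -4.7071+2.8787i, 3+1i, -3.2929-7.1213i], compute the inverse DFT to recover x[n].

x[n] = (1/8) Σ(k=0 to 7) X[k] · e^(2πikn/8)

Computing each x[n]:
x[0] = -1
x[1] = -1
x[2] = -3
x[3] = -2
x[4] = 3
x[5] = 0
x[6] = 2
x[7] = 0

x = [-1, -1, -3, -2, 3, 0, 2, 0]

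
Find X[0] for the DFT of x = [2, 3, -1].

X[0] = Σ(n=0 to 2) x[n] · ω_3^0 = Σ x[n]
= (2) + (3) + (-1)

X[0] = 4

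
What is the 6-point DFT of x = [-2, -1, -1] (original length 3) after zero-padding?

Original 3-point DFT: [-4, -1, -1]
Zero-padded 6-point DFT provides frequency interpolation.

DFT_6([x, 0, ...]) = [-4, -2.0000+1.7321i, -1, -2, -1, -2.0000-1.7321i]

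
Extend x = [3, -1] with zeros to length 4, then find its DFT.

Original 2-point DFT: [2, 4]
Zero-padded 4-point DFT provides frequency interpolation.

DFT_4([x, 0, ...]) = [2, 3+1i, 4, 3-1i]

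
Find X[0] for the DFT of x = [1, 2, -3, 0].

X[0] = Σ(n=0 to 3) x[n] · ω_4^0 = Σ x[n]
= (1) + (2) + (-3) + (0)

X[0] = 0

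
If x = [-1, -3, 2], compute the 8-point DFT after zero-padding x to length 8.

Original 3-point DFT: [-2, -0.5000+4.3301i, -0.5000-4.3301i]
Zero-padded 8-point DFT provides frequency interpolation.

DFT_8([x, 0, ...]) = [-2, -3.1213+0.1213i, -3+3i, 1.1213+4.1213i, 4, 1.1213-4.1213i, -3-3i, -3.1213-0.1213i]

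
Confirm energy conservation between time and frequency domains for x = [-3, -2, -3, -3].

Time domain:
Σ|x[n]|² = |-3|² + |-2|² + |-3|² + |-3|² = 31.0000

Frequency domain:
(1/4)Σ|X[k]|² = (1/4)(|-11|² + |-1i|² + |-1|² + |1i|²) = (1/4)·124.0000 = 31.0000

Both sides agree, confirming Parseval's theorem.

Σ|x[n]|² = (1/N)Σ|X[k]|² = 31.0000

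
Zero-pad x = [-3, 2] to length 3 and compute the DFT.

Original 2-point DFT: [-1, -5]
Zero-padded 3-point DFT provides frequency interpolation.

DFT_3([x, 0, ...]) = [-1, -4.0000-1.7321i, -4.0000+1.7321i]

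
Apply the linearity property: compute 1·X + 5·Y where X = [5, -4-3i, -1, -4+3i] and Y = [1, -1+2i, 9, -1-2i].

By linearity: DFT(1x + 5y) = 1·DFT(x) + 5·DFT(y)
= 1·[5, -4-3i, -1, -4+3i] + 5·[1, -1+2i, 9, -1-2i]

Computing element-wise:
Z[0] = 1·(5) + 5·(1) = 10
Z[1] = 1·(-4-3i) + 5·(-1+2i) = -9+7i
Z[2] = 1·(-1) + 5·(9) = 44
Z[3] = 1·(-4+3i) + 5·(-1-2i) = -9-7i

DFT(1x + 5y) = 1·X + 5·Y = [10, -9+7i, 44, -9-7i]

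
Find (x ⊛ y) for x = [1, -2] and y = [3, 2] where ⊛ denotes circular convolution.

(x ⊛ y)[n] = Σ(m=0 to 1) x[m] · y[(n-m) mod 2]

Computing each output sample:
(x ⊛ y)[0] = -1
(x ⊛ y)[1] = -4

x ⊛ y = [-1, -4]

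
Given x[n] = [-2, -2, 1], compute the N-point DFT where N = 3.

X[k] = Σ(n=0 to 2) x[n] · ω_3^(nk)
where ω_3 = e^(-2πi/3)

Computing each X[k]:
X[0] = -3
X[1] = -1.5000+2.5981i
X[2] = -1.5000-2.5981i

X = [-3, -1.5000+2.5981i, -1.5000-2.5981i]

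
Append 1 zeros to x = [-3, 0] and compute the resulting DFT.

Original 2-point DFT: [-3, -3]
Zero-padded 3-point DFT provides frequency interpolation.

DFT_3([x, 0, ...]) = [-3, -3, -3]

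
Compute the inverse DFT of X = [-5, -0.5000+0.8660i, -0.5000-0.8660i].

x[n] = (1/3) Σ(k=0 to 2) X[k] · e^(2πikn/3)

Computing each x[n]:
x[0] = -2
x[1] = -2
x[2] = -1

x = [-2, -2, -1]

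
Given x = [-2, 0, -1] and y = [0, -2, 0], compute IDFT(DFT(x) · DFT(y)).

(x ⊛ y)[n] = Σ(m=0 to 2) x[m] · y[(n-m) mod 3]

Computing each output sample:
(x ⊛ y)[0] = 2
(x ⊛ y)[1] = 4
(x ⊛ y)[2] = 0

x ⊛ y = [2, 4, 0]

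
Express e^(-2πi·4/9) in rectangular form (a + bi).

ω_9^4 = e^(-2πi·4/9)
= cos(-2π·4/9) + i·sin(-2π·4/9)
= cos(-8π/9) + i·sin(-8π/9)

ω_9^4 = cos(-8π/9) + i·sin(-8π/9) = -0.9397-0.3420i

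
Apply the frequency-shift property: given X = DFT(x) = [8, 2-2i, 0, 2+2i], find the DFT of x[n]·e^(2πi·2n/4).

Modulation property: DFT(ω_4^(-2n)·x[n]) = X[(k-2) mod 4], so circularly shift X by 2 positions.

X[k-2] = [0, 2+2i, 8, 2-2i]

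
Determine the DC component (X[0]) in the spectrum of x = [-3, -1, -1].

X[0] = Σ(n=0 to 2) x[n] · ω_3^0 = Σ x[n]
= (-3) + (-1) + (-1)

X[0] = -5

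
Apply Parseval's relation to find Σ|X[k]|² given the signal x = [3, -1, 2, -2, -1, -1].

Parseval: Σ|x[n]|² = (1/N)Σ|X[k]|², so Σ|X[k]|² = N·Σ|x[n]|² = 6·20.0000

Σ|X[k]|² = N·Σ|x[n]|² = 6·20.0000 = 120.0000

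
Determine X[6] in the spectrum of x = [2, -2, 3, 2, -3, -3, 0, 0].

X[6] = Σ(n=0 to 7) x[n] · ω_8^(6n) where ω_8 = e^(-2πi/8)
= (2)·ω_8^0 + (-2)·ω_8^6 + (3)·ω_8^12 + (2)·ω_8^18 + (-3)·ω_8^24 + (-3)·ω_8^30 + (0)·ω_8^36 + (0)·ω_8^42

X[6] = -4-7i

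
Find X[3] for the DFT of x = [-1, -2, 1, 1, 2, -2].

X[3] = Σ(n=0 to 5) x[n] · ω_6^(3n) where ω_6 = e^(-2πi/6)
= (-1)·ω_6^0 + (-2)·ω_6^3 + (1)·ω_6^6 + (1)·ω_6^9 + (2)·ω_6^12 + (-2)·ω_6^15

X[3] = 5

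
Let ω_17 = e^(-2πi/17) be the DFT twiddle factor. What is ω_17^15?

ω_17^15 = e^(-2πi·15/17)
= cos(-2π·15/17) + i·sin(-2π·15/17)
= cos(-30π/17) + i·sin(-30π/17)

ω_17^15 = cos(-30π/17) + i·sin(-30π/17) = 0.7390+0.6737i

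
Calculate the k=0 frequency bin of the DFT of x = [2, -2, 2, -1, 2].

X[0] = Σ(n=0 to 4) x[n] · ω_5^0 = Σ x[n]
= (2) + (-2) + (2) + (-1) + (2)

X[0] = 3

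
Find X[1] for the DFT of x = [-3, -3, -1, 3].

X[1] = Σ(n=0 to 3) x[n] · ω_4^(1n) where ω_4 = e^(-2πi/4)
= (-3)·ω_4^0 + (-3)·ω_4^1 + (-1)·ω_4^2 + (3)·ω_4^3

X[1] = -2+6i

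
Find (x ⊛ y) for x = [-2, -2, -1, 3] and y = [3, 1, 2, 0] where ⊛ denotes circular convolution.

(x ⊛ y)[n] = Σ(m=0 to 3) x[m] · y[(n-m) mod 4]

Computing each output sample:
(x ⊛ y)[0] = -5
(x ⊛ y)[1] = -2
(x ⊛ y)[2] = -9
(x ⊛ y)[3] = 4

x ⊛ y = [-5, -2, -9, 4]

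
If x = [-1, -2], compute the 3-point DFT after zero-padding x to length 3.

Original 2-point DFT: [-3, 1]
Zero-padded 3-point DFT provides frequency interpolation.

DFT_3([x, 0, ...]) = [-3, 1.7321i, -1.7321i]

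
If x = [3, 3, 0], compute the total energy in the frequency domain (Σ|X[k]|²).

Parseval: Σ|x[n]|² = (1/N)Σ|X[k]|², so Σ|X[k]|² = N·Σ|x[n]|² = 3·18.0000

Σ|X[k]|² = N·Σ|x[n]|² = 3·18.0000 = 54.0000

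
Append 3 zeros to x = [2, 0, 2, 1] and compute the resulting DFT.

Original 4-point DFT: [5, 1i, 3, -1i]
Zero-padded 7-point DFT provides frequency interpolation.

DFT_7([x, 0, ...]) = [5, 0.6540-2.3837i, 0.8216+1.6496i, 3.0245+0.5887i, 3.0245-0.5887i, 0.8216-1.6496i, 0.6540+2.3837i]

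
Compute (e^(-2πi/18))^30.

Since ω_18^18 = 1, powers reduce modulo 18.
30 mod 18 = 12
So ω_18^30 = ω_18^12 = e^(-2πi·12/18)

ω_18^30 = ω_18^12 = -0.5000+0.8660i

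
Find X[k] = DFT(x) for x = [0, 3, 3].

X[k] = Σ(n=0 to 2) x[n] · ω_3^(nk)
where ω_3 = e^(-2πi/3)

Computing each X[k]:
X[0] = 6
X[1] = -3
X[2] = -3

X = [6, -3, -3]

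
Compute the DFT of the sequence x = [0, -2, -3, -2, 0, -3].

X[k] = Σ(n=0 to 5) x[n] · ω_6^(nk)
where ω_6 = e^(-2πi/6)

Computing each X[k]:
X[0] = -10
X[1] = 1.0000+1.7321i
X[2] = 2.0000-3.4641i
X[3] = 4
X[4] = 2.0000+3.4641i
X[5] = 1.0000-1.7321i

X = [-10, 1.0000+1.7321i, 2.0000-3.4641i, 4, 2.0000+3.4641i, 1.0000-1.7321i]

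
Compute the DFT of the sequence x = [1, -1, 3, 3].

X[k] = Σ(n=0 to 3) x[n] · ω_4^(nk)
where ω_4 = e^(-2πi/4)

Computing each X[k]:
X[0] = 6
X[1] = -2+4i
X[2] = 2
X[3] = -2-4i

X = [6, -2+4i, 2, -2-4i]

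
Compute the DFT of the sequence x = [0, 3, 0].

X[k] = Σ(n=0 to 2) x[n] · ω_3^(nk)
where ω_3 = e^(-2πi/3)

Computing each X[k]:
X[0] = 3
X[1] = -1.5000-2.5981i
X[2] = -1.5000+2.5981i

X = [3, -1.5000-2.5981i, -1.5000+2.5981i]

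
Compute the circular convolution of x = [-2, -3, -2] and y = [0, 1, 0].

(x ⊛ y)[n] = Σ(m=0 to 2) x[m] · y[(n-m) mod 3]

Computing each output sample:
(x ⊛ y)[0] = -2
(x ⊛ y)[1] = -2
(x ⊛ y)[2] = -3

x ⊛ y = [-2, -2, -3]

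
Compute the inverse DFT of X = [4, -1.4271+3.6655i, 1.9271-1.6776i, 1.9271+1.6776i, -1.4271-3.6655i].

x[n] = (1/5) Σ(k=0 to 4) X[k] · e^(2πikn/5)

Computing each x[n]:
x[0] = 1
x[1] = -1
x[2] = 0
x[3] = 3
x[4] = 1

x = [1, -1, 0, 3, 1]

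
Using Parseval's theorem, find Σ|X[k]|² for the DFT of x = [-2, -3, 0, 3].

Parseval: Σ|x[n]|² = (1/N)Σ|X[k]|², so Σ|X[k]|² = N·Σ|x[n]|² = 4·22.0000

Σ|X[k]|² = N·Σ|x[n]|² = 4·22.0000 = 88.0000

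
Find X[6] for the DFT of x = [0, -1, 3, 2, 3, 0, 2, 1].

X[6] = Σ(n=0 to 7) x[n] · ω_8^(6n) where ω_8 = e^(-2πi/8)
= (0)·ω_8^0 + (-1)·ω_8^6 + (3)·ω_8^12 + (2)·ω_8^18 + (3)·ω_8^24 + (0)·ω_8^30 + (2)·ω_8^36 + (1)·ω_8^42

X[6] = -2-4i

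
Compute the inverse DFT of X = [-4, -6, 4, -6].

x[n] = (1/4) Σ(k=0 to 3) X[k] · e^(2πikn/4)

Computing each x[n]:
x[0] = -3
x[1] = -2
x[2] = 3
x[3] = -2

x = [-3, -2, 3, -2]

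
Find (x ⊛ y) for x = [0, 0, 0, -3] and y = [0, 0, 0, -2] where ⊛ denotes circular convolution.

(x ⊛ y)[n] = Σ(m=0 to 3) x[m] · y[(n-m) mod 4]

Computing each output sample:
(x ⊛ y)[0] = 0
(x ⊛ y)[1] = 0
(x ⊛ y)[2] = 6
(x ⊛ y)[3] = 0

x ⊛ y = [0, 0, 6, 0]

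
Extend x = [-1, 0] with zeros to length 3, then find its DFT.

Original 2-point DFT: [-1, -1]
Zero-padded 3-point DFT provides frequency interpolation.

DFT_3([x, 0, ...]) = [-1, -1, -1]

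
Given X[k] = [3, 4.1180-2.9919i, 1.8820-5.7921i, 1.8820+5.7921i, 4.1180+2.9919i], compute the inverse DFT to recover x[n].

x[n] = (1/5) Σ(k=0 to 4) X[k] · e^(2πikn/5)

Computing each x[n]:
x[0] = 3
x[1] = 3
x[2] = -2
x[3] = 1
x[4] = -2

x = [3, 3, -2, 1, -2]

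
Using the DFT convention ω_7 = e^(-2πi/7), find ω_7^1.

ω_7^1 = e^(-2πi·1/7)
= cos(-2π·1/7) + i·sin(-2π·1/7)
= cos(-2π/7) + i·sin(-2π/7)

ω_7^1 = cos(-2π/7) + i·sin(-2π/7) = 0.6235-0.7818i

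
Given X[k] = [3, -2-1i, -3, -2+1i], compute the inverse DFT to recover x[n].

x[n] = (1/4) Σ(k=0 to 3) X[k] · e^(2πikn/4)

Computing each x[n]:
x[0] = -1
x[1] = 2
x[2] = 1
x[3] = 1

x = [-1, 2, 1, 1]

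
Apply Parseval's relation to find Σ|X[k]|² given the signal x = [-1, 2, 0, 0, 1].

Parseval: Σ|x[n]|² = (1/N)Σ|X[k]|², so Σ|X[k]|² = N·Σ|x[n]|² = 5·6.0000

Σ|X[k]|² = N·Σ|x[n]|² = 5·6.0000 = 30.0000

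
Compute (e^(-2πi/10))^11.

Since ω_10^10 = 1, powers reduce modulo 10.
11 mod 10 = 1
So ω_10^11 = ω_10^1 = e^(-2πi·1/10)

ω_10^11 = ω_10^1 = 0.8090-0.5878i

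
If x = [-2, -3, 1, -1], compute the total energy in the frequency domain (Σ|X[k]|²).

Parseval: Σ|x[n]|² = (1/N)Σ|X[k]|², so Σ|X[k]|² = N·Σ|x[n]|² = 4·15.0000

Σ|X[k]|² = N·Σ|x[n]|² = 4·15.0000 = 60.0000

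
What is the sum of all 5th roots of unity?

Sum of all nth roots of unity equals 0 for n > 1 (geometric series with r ≠ 1).

0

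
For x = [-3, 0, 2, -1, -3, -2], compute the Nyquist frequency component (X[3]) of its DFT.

X[3] = Σ(n=0 to 5) x[n] · ω_6^(3n) where ω_6 = e^(-2πi/6)
= (-3)·ω_6^0 + (0)·ω_6^3 + (2)·ω_6^6 + (-1)·ω_6^9 + (-3)·ω_6^12 + (-2)·ω_6^15

X[3] = -1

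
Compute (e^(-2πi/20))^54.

Since ω_20^20 = 1, powers reduce modulo 20.
54 mod 20 = 14
So ω_20^54 = ω_20^14 = e^(-2πi·14/20)

ω_20^54 = ω_20^14 = -0.3090+0.9511i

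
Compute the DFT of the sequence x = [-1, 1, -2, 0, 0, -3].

X[k] = Σ(n=0 to 5) x[n] · ω_6^(nk)
where ω_6 = e^(-2πi/6)

Computing each X[k]:
X[0] = -5
X[1] = -1.0000-1.7321i
X[2] = 1.0000-5.1962i
X[3] = -1
X[4] = 1.0000+5.1962i
X[5] = -1.0000+1.7321i

X = [-5, -1.0000-1.7321i, 1.0000-5.1962i, -1, 1.0000+5.1962i, -1.0000+1.7321i]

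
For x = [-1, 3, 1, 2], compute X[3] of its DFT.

X[3] = Σ(n=0 to 3) x[n] · ω_4^(3n) where ω_4 = e^(-2πi/4)
= (-1)·ω_4^0 + (3)·ω_4^3 + (1)·ω_4^6 + (2)·ω_4^9

X[3] = -2+1i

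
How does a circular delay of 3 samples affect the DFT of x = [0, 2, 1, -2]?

Time shift by 3: X_shifted[k] = ω_4^(3k) · X[k]
Shifted x = [2, 1, -2, 0]

DFT(x[n-3]) = [1, 4-1i, -1, 4+1i]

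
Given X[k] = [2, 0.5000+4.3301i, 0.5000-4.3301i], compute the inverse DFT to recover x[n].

x[n] = (1/3) Σ(k=0 to 2) X[k] · e^(2πikn/3)

Computing each x[n]:
x[0] = 1
x[1] = -2
x[2] = 3

x = [1, -2, 3]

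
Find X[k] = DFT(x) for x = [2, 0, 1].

X[k] = Σ(n=0 to 2) x[n] · ω_3^(nk)
where ω_3 = e^(-2πi/3)

Computing each X[k]:
X[0] = 3
X[1] = 1.5000+0.8660i
X[2] = 1.5000-0.8660i

X = [3, 1.5000+0.8660i, 1.5000-0.8660i]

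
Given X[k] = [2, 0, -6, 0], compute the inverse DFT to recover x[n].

x[n] = (1/4) Σ(k=0 to 3) X[k] · e^(2πikn/4)

Computing each x[n]:
x[0] = -1
x[1] = 2
x[2] = -1
x[3] = 2

x = [-1, 2, -1, 2]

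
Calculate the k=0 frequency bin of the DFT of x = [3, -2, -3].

X[0] = Σ(n=0 to 2) x[n] · ω_3^0 = Σ x[n]
= (3) + (-2) + (-3)

X[0] = -2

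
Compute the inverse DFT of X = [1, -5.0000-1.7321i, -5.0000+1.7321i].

x[n] = (1/3) Σ(k=0 to 2) X[k] · e^(2πikn/3)

Computing each x[n]:
x[0] = -3
x[1] = 3
x[2] = 1

x = [-3, 3, 1]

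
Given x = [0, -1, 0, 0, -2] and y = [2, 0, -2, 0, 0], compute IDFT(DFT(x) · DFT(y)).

(x ⊛ y)[n] = Σ(m=0 to 4) x[m] · y[(n-m) mod 5]

Computing each output sample:
(x ⊛ y)[0] = 0
(x ⊛ y)[1] = 2
(x ⊛ y)[2] = 0
(x ⊛ y)[3] = 2
(x ⊛ y)[4] = -4

x ⊛ y = [0, 2, 0, 2, -4]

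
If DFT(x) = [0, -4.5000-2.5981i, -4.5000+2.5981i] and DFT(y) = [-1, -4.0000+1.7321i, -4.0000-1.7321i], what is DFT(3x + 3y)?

By linearity: DFT(3x + 3y) = 3·DFT(x) + 3·DFT(y)
= 3·[0, -4.5000-2.5981i, -4.5000+2.5981i] + 3·[-1, -4.0000+1.7321i, -4.0000-1.7321i]

Computing element-wise:
Z[0] = 3·(0) + 3·(-1) = -3
Z[1] = 3·(-4.5000-2.5981i) + 3·(-4.0000+1.7321i) = -25.5000-2.5980i
Z[2] = 3·(-4.5000+2.5981i) + 3·(-4.0000-1.7321i) = -25.5000+2.5980i

DFT(3x + 3y) = 3·X + 3·Y = [-3, -25.5000-2.5980i, -25.5000+2.5980i]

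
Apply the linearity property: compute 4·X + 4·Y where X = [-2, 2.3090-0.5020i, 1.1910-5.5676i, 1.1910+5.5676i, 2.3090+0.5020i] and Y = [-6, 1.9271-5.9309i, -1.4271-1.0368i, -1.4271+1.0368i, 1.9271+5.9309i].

By linearity: DFT(4x + 4y) = 4·DFT(x) + 4·DFT(y)
= 4·[-2, 2.3090-0.5020i, 1.1910-5.5676i, 1.1910+5.5676i, 2.3090+0.5020i] + 4·[-6, 1.9271-5.9309i, -1.4271-1.0368i, -1.4271+1.0368i, 1.9271+5.9309i]

Computing element-wise:
Z[0] = 4·(-2) + 4·(-6) = -32
Z[1] = 4·(2.3090-0.5020i) + 4·(1.9271-5.9309i) = 16.9444-25.7316i
Z[2] = 4·(1.1910-5.5676i) + 4·(-1.4271-1.0368i) = -0.9444-26.4176i
Z[3] = 4·(1.1910+5.5676i) + 4·(-1.4271+1.0368i) = -0.9444+26.4176i
Z[4] = 4·(2.3090+0.5020i) + 4·(1.9271+5.9309i) = 16.9444+25.7316i

DFT(4x + 4y) = 4·X + 4·Y = [-32, 16.9444-25.7316i, -0.9444-26.4176i, -0.9444+26.4176i, 16.9444+25.7316i]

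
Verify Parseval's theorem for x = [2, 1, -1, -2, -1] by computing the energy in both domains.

Time domain:
Σ|x[n]|² = |2|² + |1|² + |-1|² + |-2|² + |-1|² = 11.0000

Frequency domain:
(1/5)Σ|X[k]|² = (1/5)(|-1|² + |4.4271-2.4899i|² + |1.0729-0.2245i|² + |1.0729+0.2245i|² + |4.4271+2.4899i|²) = (1/5)·55.0000 = 11.0000

Both sides agree, confirming Parseval's theorem.

Σ|x[n]|² = (1/N)Σ|X[k]|² = 11.0000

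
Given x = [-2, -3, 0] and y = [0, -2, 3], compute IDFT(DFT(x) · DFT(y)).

(x ⊛ y)[n] = Σ(m=0 to 2) x[m] · y[(n-m) mod 3]

Computing each output sample:
(x ⊛ y)[0] = -9
(x ⊛ y)[1] = 4
(x ⊛ y)[2] = 0

x ⊛ y = [-9, 4, 0]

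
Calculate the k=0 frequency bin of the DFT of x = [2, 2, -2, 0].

X[0] = Σ(n=0 to 3) x[n] · ω_4^0 = Σ x[n]
= (2) + (2) + (-2) + (0)

X[0] = 2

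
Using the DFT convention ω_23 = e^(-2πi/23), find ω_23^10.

ω_23^10 = e^(-2πi·10/23)
= cos(-2π·10/23) + i·sin(-2π·10/23)
= cos(-20π/23) + i·sin(-20π/23)

ω_23^10 = cos(-20π/23) + i·sin(-20π/23) = -0.9172-0.3984i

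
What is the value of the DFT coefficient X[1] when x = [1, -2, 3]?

X[1] = Σ(n=0 to 2) x[n] · ω_3^(1n) where ω_3 = e^(-2πi/3)
= (1)·ω_3^0 + (-2)·ω_3^1 + (3)·ω_3^2

X[1] = 0.5000+4.3301i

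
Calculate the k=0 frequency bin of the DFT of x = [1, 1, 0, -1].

X[0] = Σ(n=0 to 3) x[n] · ω_4^0 = Σ x[n]
= (1) + (1) + (0) + (-1)

X[0] = 1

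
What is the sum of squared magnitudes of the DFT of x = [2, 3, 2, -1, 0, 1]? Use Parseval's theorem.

Parseval: Σ|x[n]|² = (1/N)Σ|X[k]|², so Σ|X[k]|² = N·Σ|x[n]|² = 6·19.0000

Σ|X[k]|² = N·Σ|x[n]|² = 6·19.0000 = 114.0000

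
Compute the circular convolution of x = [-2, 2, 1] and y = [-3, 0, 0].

(x ⊛ y)[n] = Σ(m=0 to 2) x[m] · y[(n-m) mod 3]

Computing each output sample:
(x ⊛ y)[0] = 6
(x ⊛ y)[1] = -6
(x ⊛ y)[2] = -3

x ⊛ y = [6, -6, -3]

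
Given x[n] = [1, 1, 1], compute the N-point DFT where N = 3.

X[k] = Σ(n=0 to 2) x[n] · ω_3^(nk)
where ω_3 = e^(-2πi/3)

Computing each X[k]:
X[0] = 3
X[1] = 0
X[2] = 0

X = [3, 0, 0]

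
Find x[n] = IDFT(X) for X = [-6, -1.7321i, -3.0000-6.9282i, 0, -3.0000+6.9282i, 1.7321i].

x[n] = (1/6) Σ(k=0 to 5) X[k] · e^(2πikn/6)

Computing each x[n]:
x[0] = -2
x[1] = 2
x[2] = -2
x[3] = -2
x[4] = 1
x[5] = -3

x = [-2, 2, -2, -2, 1, -3]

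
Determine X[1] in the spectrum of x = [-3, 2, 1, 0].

X[1] = Σ(n=0 to 3) x[n] · ω_4^(1n) where ω_4 = e^(-2πi/4)
= (-3)·ω_4^0 + (2)·ω_4^1 + (1)·ω_4^2 + (0)·ω_4^3

X[1] = -4-2i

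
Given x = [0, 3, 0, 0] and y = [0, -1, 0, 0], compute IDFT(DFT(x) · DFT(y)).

(x ⊛ y)[n] = Σ(m=0 to 3) x[m] · y[(n-m) mod 4]

Computing each output sample:
(x ⊛ y)[0] = 0
(x ⊛ y)[1] = 0
(x ⊛ y)[2] = -3
(x ⊛ y)[3] = 0

x ⊛ y = [0, 0, -3, 0]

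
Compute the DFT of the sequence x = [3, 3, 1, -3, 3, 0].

X[k] = Σ(n=0 to 5) x[n] · ω_6^(nk)
where ω_6 = e^(-2πi/6)

Computing each X[k]:
X[0] = 7
X[1] = 5.5000-0.8660i
X[2] = -3.5000-4.3301i
X[3] = 7
X[4] = -3.5000+4.3301i
X[5] = 5.5000+0.8660i

X = [7, 5.5000-0.8660i, -3.5000-4.3301i, 7, -3.5000+4.3301i, 5.5000+0.8660i]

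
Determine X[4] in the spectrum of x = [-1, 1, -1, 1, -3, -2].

X[4] = Σ(n=0 to 5) x[n] · ω_6^(4n) where ω_6 = e^(-2πi/6)
= (-1)·ω_6^0 + (1)·ω_6^4 + (-1)·ω_6^8 + (1)·ω_6^12 + (-3)·ω_6^16 + (-2)·ω_6^20

X[4] = 2.5000+0.8660i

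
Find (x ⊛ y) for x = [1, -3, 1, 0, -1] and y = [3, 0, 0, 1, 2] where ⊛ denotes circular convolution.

(x ⊛ y)[n] = Σ(m=0 to 4) x[m] · y[(n-m) mod 5]

Computing each output sample:
(x ⊛ y)[0] = -2
(x ⊛ y)[1] = -7
(x ⊛ y)[2] = 2
(x ⊛ y)[3] = -1
(x ⊛ y)[4] = -4

x ⊛ y = [-2, -7, 2, -1, -4]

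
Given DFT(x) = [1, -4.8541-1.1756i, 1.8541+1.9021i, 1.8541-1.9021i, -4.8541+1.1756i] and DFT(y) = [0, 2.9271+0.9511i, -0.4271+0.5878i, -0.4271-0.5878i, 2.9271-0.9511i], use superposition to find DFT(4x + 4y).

By linearity: DFT(4x + 4y) = 4·DFT(x) + 4·DFT(y)
= 4·[1, -4.8541-1.1756i, 1.8541+1.9021i, 1.8541-1.9021i, -4.8541+1.1756i] + 4·[0, 2.9271+0.9511i, -0.4271+0.5878i, -0.4271-0.5878i, 2.9271-0.9511i]

Computing element-wise:
Z[0] = 4·(1) + 4·(0) = 4
Z[1] = 4·(-4.8541-1.1756i) + 4·(2.9271+0.9511i) = -7.7080-0.8980i
Z[2] = 4·(1.8541+1.9021i) + 4·(-0.4271+0.5878i) = 5.7080+9.9596i
Z[3] = 4·(1.8541-1.9021i) + 4·(-0.4271-0.5878i) = 5.7080-9.9596i
Z[4] = 4·(-4.8541+1.1756i) + 4·(2.9271-0.9511i) = -7.7080+0.8980i

DFT(4x + 4y) = 4·X + 4·Y = [4, -7.7080-0.8980i, 5.7080+9.9596i, 5.7080-9.9596i, -7.7080+0.8980i]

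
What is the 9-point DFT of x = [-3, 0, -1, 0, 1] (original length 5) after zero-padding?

Original 5-point DFT: [-3, -1.8820+1.5388i, -4.1180-0.3633i, -4.1180+0.3633i, -1.8820-1.5388i]
Zero-padded 9-point DFT provides frequency interpolation.

DFT_9([x, 0, ...]) = [-3, -4.1133+0.6428i, -1.2943+0.9848i, -3.0000-1.7321i, -3.5924+0.3420i, -3.5924-0.3420i, -3.0000+1.7321i, -1.2943-0.9848i, -4.1133-0.6428i]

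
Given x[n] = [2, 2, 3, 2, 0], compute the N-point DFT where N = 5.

X[k] = Σ(n=0 to 4) x[n] · ω_5^(nk)
where ω_5 = e^(-2πi/5)

Computing each X[k]:
X[0] = 9
X[1] = -1.4271-2.4899i
X[2] = 1.9271-0.2245i
X[3] = 1.9271+0.2245i
X[4] = -1.4271+2.4899i

X = [9, -1.4271-2.4899i, 1.9271-0.2245i, 1.9271+0.2245i, -1.4271+2.4899i]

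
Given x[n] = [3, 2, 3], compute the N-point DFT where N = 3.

X[k] = Σ(n=0 to 2) x[n] · ω_3^(nk)
where ω_3 = e^(-2πi/3)

Computing each X[k]:
X[0] = 8
X[1] = 0.5000+0.8660i
X[2] = 0.5000-0.8660i

X = [8, 0.5000+0.8660i, 0.5000-0.8660i]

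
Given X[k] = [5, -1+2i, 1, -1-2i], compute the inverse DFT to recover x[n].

x[n] = (1/4) Σ(k=0 to 3) X[k] · e^(2πikn/4)

Computing each x[n]:
x[0] = 1
x[1] = 0
x[2] = 2
x[3] = 2

x = [1, 0, 2, 2]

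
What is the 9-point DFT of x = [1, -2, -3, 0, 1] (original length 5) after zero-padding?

Original 5-point DFT: [-3, 3.1180+4.6165i, 0.8820-1.0898i, 0.8820+1.0898i, 3.1180-4.6165i]
Zero-padded 9-point DFT provides frequency interpolation.

DFT_9([x, 0, ...]) = [-3, -1.9927+3.8980i, 4.2378+3.6385i, 3.0000-1.7321i, 0.7549-0.2595i, 0.7549+0.2595i, 3.0000+1.7321i, 4.2378-3.6385i, -1.9927-3.8980i]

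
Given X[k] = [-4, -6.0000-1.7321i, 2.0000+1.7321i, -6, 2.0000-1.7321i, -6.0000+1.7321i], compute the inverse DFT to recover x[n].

x[n] = (1/6) Σ(k=0 to 5) X[k] · e^(2πikn/6)

Computing each x[n]:
x[0] = -3
x[1] = -1
x[2] = 0
x[3] = 3
x[4] = -2
x[5] = -1

x = [-3, -1, 0, 3, -2, -1]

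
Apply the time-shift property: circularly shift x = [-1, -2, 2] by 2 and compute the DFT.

Time shift by 2: X_shifted[k] = ω_3^(2k) · X[k]
Shifted x = [-2, 2, -1]

DFT(x[n-2]) = [-1, -2.5000-2.5981i, -2.5000+2.5981i]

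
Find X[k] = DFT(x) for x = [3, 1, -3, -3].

X[k] = Σ(n=0 to 3) x[n] · ω_4^(nk)
where ω_4 = e^(-2πi/4)

Computing each X[k]:
X[0] = -2
X[1] = 6-4i
X[2] = 2
X[3] = 6+4i

X = [-2, 6-4i, 2, 6+4i]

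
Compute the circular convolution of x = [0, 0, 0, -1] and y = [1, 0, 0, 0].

(x ⊛ y)[n] = Σ(m=0 to 3) x[m] · y[(n-m) mod 4]

Computing each output sample:
(x ⊛ y)[0] = 0
(x ⊛ y)[1] = 0
(x ⊛ y)[2] = 0
(x ⊛ y)[3] = -1

x ⊛ y = [0, 0, 0, -1]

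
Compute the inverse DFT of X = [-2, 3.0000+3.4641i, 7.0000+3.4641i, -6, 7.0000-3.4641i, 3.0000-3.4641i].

x[n] = (1/6) Σ(k=0 to 5) X[k] · e^(2πikn/6)

Computing each x[n]:
x[0] = 2
x[1] = -2
x[2] = -3
x[3] = 2
x[4] = -3
x[5] = 2

x = [2, -2, -3, 2, -3, 2]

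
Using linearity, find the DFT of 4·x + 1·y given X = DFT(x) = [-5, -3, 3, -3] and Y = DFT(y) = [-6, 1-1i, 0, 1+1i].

By linearity: DFT(4x + 1y) = 4·DFT(x) + 1·DFT(y)
= 4·[-5, -3, 3, -3] + 1·[-6, 1-1i, 0, 1+1i]

Computing element-wise:
Z[0] = 4·(-5) + 1·(-6) = -26
Z[1] = 4·(-3) + 1·(1-1i) = -11-1i
Z[2] = 4·(3) + 1·(0) = 12
Z[3] = 4·(-3) + 1·(1+1i) = -11+1i

DFT(4x + 1y) = 4·X + 1·Y = [-26, -11-1i, 12, -11+1i]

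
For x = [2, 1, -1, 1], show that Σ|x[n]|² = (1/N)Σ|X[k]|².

Time domain:
Σ|x[n]|² = |2|² + |1|² + |-1|² + |1|² = 7.0000

Frequency domain:
(1/4)Σ|X[k]|² = (1/4)(|3|² + |3|² + |-1|² + |3|²) = (1/4)·28.0000 = 7.0000

Both sides agree, confirming Parseval's theorem.

Σ|x[n]|² = (1/N)Σ|X[k]|² = 7.0000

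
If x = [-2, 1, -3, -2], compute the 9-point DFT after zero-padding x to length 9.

Original 4-point DFT: [-6, 1-3i, -4, 1+3i]
Zero-padded 9-point DFT provides frequency interpolation.

DFT_9([x, 0, ...]) = [-6, -0.7549+4.0437i, 1.9927-1.6908i, -3.0000-3.4641i, -4.2378-0.5383i, -4.2378+0.5383i, -3.0000+3.4641i, 1.9927+1.6908i, -0.7549-4.0437i]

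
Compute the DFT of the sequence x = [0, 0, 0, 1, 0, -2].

X[k] = Σ(n=0 to 5) x[n] · ω_6^(nk)
where ω_6 = e^(-2πi/6)

Computing each X[k]:
X[0] = -1
X[1] = -2.0000-1.7321i
X[2] = 2.0000-1.7321i
X[3] = 1
X[4] = 2.0000+1.7321i
X[5] = -2.0000+1.7321i

X = [-1, -2.0000-1.7321i, 2.0000-1.7321i, 1, 2.0000+1.7321i, -2.0000+1.7321i]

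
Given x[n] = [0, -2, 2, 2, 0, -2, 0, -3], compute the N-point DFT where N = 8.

X[k] = Σ(n=0 to 7) x[n] · ω_8^(nk)
where ω_8 = e^(-2πi/8)

Computing each X[k]:
X[0] = -3
X[1] = -3.5355-5.5355i
X[2] = -2+3i
X[3] = 3.5355-1.5355i
X[4] = 7
X[5] = 3.5355+1.5355i
X[6] = -2-3i
X[7] = -3.5355+5.5355i

X = [-3, -3.5355-5.5355i, -2+3i, 3.5355-1.5355i, 7, 3.5355+1.5355i, -2-3i, -3.5355+5.5355i]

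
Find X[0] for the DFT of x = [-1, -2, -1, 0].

X[0] = Σ(n=0 to 3) x[n] · ω_4^0 = Σ x[n]
= (-1) + (-2) + (-1) + (0)

X[0] = -4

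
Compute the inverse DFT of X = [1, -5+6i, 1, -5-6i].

x[n] = (1/4) Σ(k=0 to 3) X[k] · e^(2πikn/4)

Computing each x[n]:
x[0] = -2
x[1] = -3
x[2] = 3
x[3] = 3

x = [-2, -3, 3, 3]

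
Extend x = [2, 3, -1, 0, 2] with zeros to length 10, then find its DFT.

Original 5-point DFT: [6, 4.3541-0.3633i, -2.3541-1.5388i, -2.3541+1.5388i, 4.3541+0.3633i]
Zero-padded 10-point DFT provides frequency interpolation.

DFT_10([x, 0, ...]) = [6, 2.5000-1.9879i, 4.3541-0.3633i, 2.5000-5.3431i, -2.3541-1.5388i, 0, -2.3541+1.5388i, 2.5000+5.3431i, 4.3541+0.3633i, 2.5000+1.9879i]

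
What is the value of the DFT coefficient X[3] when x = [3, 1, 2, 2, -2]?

X[3] = Σ(n=0 to 4) x[n] · ω_5^(3n) where ω_5 = e^(-2πi/5)
= (3)·ω_5^0 + (1)·ω_5^3 + (2)·ω_5^6 + (2)·ω_5^9 + (-2)·ω_5^12

X[3] = 5.0451+1.7634i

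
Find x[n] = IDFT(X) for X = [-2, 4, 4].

x[n] = (1/3) Σ(k=0 to 2) X[k] · e^(2πikn/3)

Computing each x[n]:
x[0] = 2
x[1] = -2
x[2] = -2

x = [2, -2, -2]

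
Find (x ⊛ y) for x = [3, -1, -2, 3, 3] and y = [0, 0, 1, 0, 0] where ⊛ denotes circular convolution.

(x ⊛ y)[n] = Σ(m=0 to 4) x[m] · y[(n-m) mod 5]

Computing each output sample:
(x ⊛ y)[0] = 3
(x ⊛ y)[1] = 3
(x ⊛ y)[2] = 3
(x ⊛ y)[3] = -1
(x ⊛ y)[4] = -2

x ⊛ y = [3, 3, 3, -1, -2]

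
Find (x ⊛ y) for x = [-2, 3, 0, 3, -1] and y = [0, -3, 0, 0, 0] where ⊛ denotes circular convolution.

(x ⊛ y)[n] = Σ(m=0 to 4) x[m] · y[(n-m) mod 5]

Computing each output sample:
(x ⊛ y)[0] = 3
(x ⊛ y)[1] = 6
(x ⊛ y)[2] = -9
(x ⊛ y)[3] = 0
(x ⊛ y)[4] = -9

x ⊛ y = [3, 6, -9, 0, -9]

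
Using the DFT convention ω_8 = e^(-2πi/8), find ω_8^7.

ω_8^7 = e^(-2πi·7/8)
= cos(-2π·7/8) + i·sin(-2π·7/8)
= cos(-14π/8) + i·sin(-14π/8)

ω_8^7 = cos(-14π/8) + i·sin(-14π/8) = 0.7071+0.7071i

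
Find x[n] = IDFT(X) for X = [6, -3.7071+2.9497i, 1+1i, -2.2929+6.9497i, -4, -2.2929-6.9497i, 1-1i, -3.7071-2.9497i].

x[n] = (1/8) Σ(k=0 to 7) X[k] · e^(2πikn/8)

Computing each x[n]:
x[0] = -1
x[1] = -1
x[2] = 1
x[3] = 0
x[4] = 2
x[5] = 3
x[6] = -1
x[7] = 3

x = [-1, -1, 1, 0, 2, 3, -1, 3]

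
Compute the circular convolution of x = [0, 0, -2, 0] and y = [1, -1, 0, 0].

(x ⊛ y)[n] = Σ(m=0 to 3) x[m] · y[(n-m) mod 4]

Computing each output sample:
(x ⊛ y)[0] = 0
(x ⊛ y)[1] = 0
(x ⊛ y)[2] = -2
(x ⊛ y)[3] = 2

x ⊛ y = [0, 0, -2, 2]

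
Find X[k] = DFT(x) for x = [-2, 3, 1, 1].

X[k] = Σ(n=0 to 3) x[n] · ω_4^(nk)
where ω_4 = e^(-2πi/4)

Computing each X[k]:
X[0] = 3
X[1] = -3-2i
X[2] = -5
X[3] = -3+2i

X = [3, -3-2i, -5, -3+2i]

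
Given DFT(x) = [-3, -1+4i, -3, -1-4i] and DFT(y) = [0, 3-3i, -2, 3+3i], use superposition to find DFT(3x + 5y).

By linearity: DFT(3x + 5y) = 3·DFT(x) + 5·DFT(y)
= 3·[-3, -1+4i, -3, -1-4i] + 5·[0, 3-3i, -2, 3+3i]

Computing element-wise:
Z[0] = 3·(-3) + 5·(0) = -9
Z[1] = 3·(-1+4i) + 5·(3-3i) = 12-3i
Z[2] = 3·(-3) + 5·(-2) = -19
Z[3] = 3·(-1-4i) + 5·(3+3i) = 12+3i

DFT(3x + 5y) = 3·X + 5·Y = [-9, 12-3i, -19, 12+3i]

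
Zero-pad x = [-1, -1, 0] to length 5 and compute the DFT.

Original 3-point DFT: [-2, -0.5000+0.8660i, -0.5000-0.8660i]
Zero-padded 5-point DFT provides frequency interpolation.

DFT_5([x, 0, ...]) = [-2, -1.3090+0.9511i, -0.1910+0.5878i, -0.1910-0.5878i, -1.3090-0.9511i]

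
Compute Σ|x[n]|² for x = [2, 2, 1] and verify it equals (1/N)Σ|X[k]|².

Time domain:
Σ|x[n]|² = |2|² + |2|² + |1|² = 9.0000

Frequency domain:
(1/3)Σ|X[k]|² = (1/3)(|5|² + |0.5000-0.8660i|² + |0.5000+0.8660i|²) = (1/3)·27.0000 = 9.0000

Both sides agree, confirming Parseval's theorem.

Σ|x[n]|² = (1/N)Σ|X[k]|² = 9.0000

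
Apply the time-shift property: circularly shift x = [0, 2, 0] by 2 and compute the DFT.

Time shift by 2: X_shifted[k] = ω_3^(2k) · X[k]
Shifted x = [2, 0, 0]

DFT(x[n-2]) = [2, 2, 2]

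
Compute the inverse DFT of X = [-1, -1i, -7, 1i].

x[n] = (1/4) Σ(k=0 to 3) X[k] · e^(2πikn/4)

Computing each x[n]:
x[0] = -2
x[1] = 2
x[2] = -2
x[3] = 1

x = [-2, 2, -2, 1]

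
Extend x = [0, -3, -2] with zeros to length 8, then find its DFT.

Original 3-point DFT: [-5, 2.5000+0.8660i, 2.5000-0.8660i]
Zero-padded 8-point DFT provides frequency interpolation.

DFT_8([x, 0, ...]) = [-5, -2.1213+4.1213i, 2+3i, 2.1213+0.1213i, 1, 2.1213-0.1213i, 2-3i, -2.1213-4.1213i]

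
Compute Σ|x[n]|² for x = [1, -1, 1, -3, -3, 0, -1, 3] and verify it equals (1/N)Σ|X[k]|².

Time domain:
Σ|x[n]|² = |1|² + |-1|² + |1|² + |-3|² + |-3|² + |0|² + |-1|² + |3|² = 31.0000

Frequency domain:
(1/8)Σ|X[k]|² = (1/8)(|-3|² + |7.5355+2.9497i|² + |-2+1i|² + |0.4645+6.9497i|² + |-1|² + |0.4645-6.9497i|² + |-2-1i|² + |7.5355-2.9497i|²) = (1/8)·248.0000 = 31.0000

Both sides agree, confirming Parseval's theorem.

Σ|x[n]|² = (1/N)Σ|X[k]|² = 31.0000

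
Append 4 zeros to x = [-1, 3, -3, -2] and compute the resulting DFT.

Original 4-point DFT: [-3, 2-5i, -5, 2+5i]
Zero-padded 8-point DFT provides frequency interpolation.

DFT_8([x, 0, ...]) = [-3, 2.5355+2.2929i, 2-5i, -4.5355-3.7071i, -5, -4.5355+3.7071i, 2+5i, 2.5355-2.2929i]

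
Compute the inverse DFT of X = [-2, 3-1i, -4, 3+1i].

x[n] = (1/4) Σ(k=0 to 3) X[k] · e^(2πikn/4)

Computing each x[n]:
x[0] = 0
x[1] = 1
x[2] = -3
x[3] = 0

x = [0, 1, -3, 0]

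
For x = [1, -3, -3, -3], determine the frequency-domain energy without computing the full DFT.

Parseval: Σ|x[n]|² = (1/N)Σ|X[k]|², so Σ|X[k]|² = N·Σ|x[n]|² = 4·28.0000

Σ|X[k]|² = N·Σ|x[n]|² = 4·28.0000 = 112.0000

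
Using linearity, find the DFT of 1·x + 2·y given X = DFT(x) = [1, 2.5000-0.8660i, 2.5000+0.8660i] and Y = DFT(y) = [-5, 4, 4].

By linearity: DFT(1x + 2y) = 1·DFT(x) + 2·DFT(y)
= 1·[1, 2.5000-0.8660i, 2.5000+0.8660i] + 2·[-5, 4, 4]

Computing element-wise:
Z[0] = 1·(1) + 2·(-5) = -9
Z[1] = 1·(2.5000-0.8660i) + 2·(4) = 10.5000-0.8660i
Z[2] = 1·(2.5000+0.8660i) + 2·(4) = 10.5000+0.8660i

DFT(1x + 2y) = 1·X + 2·Y = [-9, 10.5000-0.8660i, 10.5000+0.8660i]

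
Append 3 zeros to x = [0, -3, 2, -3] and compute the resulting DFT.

Original 4-point DFT: [-4, -2, 8, -2]
Zero-padded 7-point DFT provides frequency interpolation.

DFT_7([x, 0, ...]) = [-4, 0.3874+1.6973i, -3.0048+1.4471i, 4.6174+5.7901i, 4.6174-5.7901i, -3.0048-1.4471i, 0.3874-1.6973i]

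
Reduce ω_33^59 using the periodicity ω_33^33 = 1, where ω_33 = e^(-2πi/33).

Since ω_33^33 = 1, powers reduce modulo 33.
59 mod 33 = 26
So ω_33^59 = ω_33^26 = e^(-2πi·26/33)

ω_33^59 = ω_33^26 = 0.2358+0.9718i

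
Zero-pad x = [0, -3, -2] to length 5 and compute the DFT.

Original 3-point DFT: [-5, 2.5000+0.8660i, 2.5000-0.8660i]
Zero-padded 5-point DFT provides frequency interpolation.

DFT_5([x, 0, ...]) = [-5, 0.6910+4.0287i, 1.8090-0.1388i, 1.8090+0.1388i, 0.6910-4.0287i]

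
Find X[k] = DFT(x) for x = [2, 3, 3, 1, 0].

X[k] = Σ(n=0 to 4) x[n] · ω_5^(nk)
where ω_5 = e^(-2πi/5)

Computing each X[k]:
X[0] = 9
X[1] = -0.3090-4.0287i
X[2] = 0.8090+0.1388i
X[3] = 0.8090-0.1388i
X[4] = -0.3090+4.0287i

X = [9, -0.3090-4.0287i, 0.8090+0.1388i, 0.8090-0.1388i, -0.3090+4.0287i]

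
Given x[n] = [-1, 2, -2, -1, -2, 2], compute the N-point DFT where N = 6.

X[k] = Σ(n=0 to 5) x[n] · ω_6^(nk)
where ω_6 = e^(-2πi/6)

Computing each X[k]:
X[0] = -2
X[1] = 4
X[2] = -2
X[3] = -8
X[4] = -2
X[5] = 4

X = [-2, 4, -2, -8, -2, 4]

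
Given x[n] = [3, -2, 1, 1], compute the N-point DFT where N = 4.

X[k] = Σ(n=0 to 3) x[n] · ω_4^(nk)
where ω_4 = e^(-2πi/4)

Computing each X[k]:
X[0] = 3
X[1] = 2+3i
X[2] = 5
X[3] = 2-3i

X = [3, 2+3i, 5, 2-3i]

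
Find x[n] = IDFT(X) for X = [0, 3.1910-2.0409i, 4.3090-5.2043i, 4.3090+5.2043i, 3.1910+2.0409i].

x[n] = (1/5) Σ(k=0 to 4) X[k] · e^(2πikn/5)

Computing each x[n]:
x[0] = 3
x[1] = 1
x[2] = -2
x[3] = 1
x[4] = -3

x = [3, 1, -2, 1, -3]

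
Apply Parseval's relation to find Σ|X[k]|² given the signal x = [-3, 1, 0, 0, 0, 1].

Parseval: Σ|x[n]|² = (1/N)Σ|X[k]|², so Σ|X[k]|² = N·Σ|x[n]|² = 6·11.0000

Σ|X[k]|² = N·Σ|x[n]|² = 6·11.0000 = 66.0000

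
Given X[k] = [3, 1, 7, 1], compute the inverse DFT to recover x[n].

x[n] = (1/4) Σ(k=0 to 3) X[k] · e^(2πikn/4)

Computing each x[n]:
x[0] = 3
x[1] = -1
x[2] = 2
x[3] = -1

x = [3, -1, 2, -1]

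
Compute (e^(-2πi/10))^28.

Since ω_10^10 = 1, powers reduce modulo 10.
28 mod 10 = 8
So ω_10^28 = ω_10^8 = e^(-2πi·8/10)

ω_10^28 = ω_10^8 = 0.3090+0.9511i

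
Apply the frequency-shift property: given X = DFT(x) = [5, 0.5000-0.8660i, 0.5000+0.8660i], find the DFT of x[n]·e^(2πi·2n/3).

Modulation property: DFT(ω_3^(-2n)·x[n]) = X[(k-2) mod 3], so circularly shift X by 2 positions.

X[k-2] = [0.5000-0.8660i, 0.5000+0.8660i, 5]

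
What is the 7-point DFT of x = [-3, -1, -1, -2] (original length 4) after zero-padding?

Original 4-point DFT: [-7, -2-1i, -1, -2+1i]
Zero-padded 7-point DFT provides frequency interpolation.

DFT_7([x, 0, ...]) = [-7, -1.5990+2.6245i, -3.1235-1.0226i, -2.2775+1.6019i, -2.2775-1.6019i, -3.1235+1.0226i, -1.5990-2.6245i]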